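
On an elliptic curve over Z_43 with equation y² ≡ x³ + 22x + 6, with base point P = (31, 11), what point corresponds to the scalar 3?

(41, 13)

Repeated addition: build up to 3P.
2P: tangent at (31, 11): λ = (3·31² + 22)/(2·11) ≡ 24/22. 22⁻¹ ≡ 2 (mod 43), so λ ≡ 24·2 ≡ 5.
  x = λ² - 31 - 31 = 25 - 62 ≡ 6; y = λ·(31 - 6) - 11 ≡ 28. → (6, 28)
3P: (6, 28) + (31, 11). λ = (11 - 28)/(31 - 6) ≡ 26/25 mod 43. 25⁻¹ ≡ 31 (mod 43), so λ ≡ 32.
  x = λ² - 6 - 31 = 1024 - 37 ≡ 41; y = λ·(6 - 41) - 28 ≡ 13. → (41, 13)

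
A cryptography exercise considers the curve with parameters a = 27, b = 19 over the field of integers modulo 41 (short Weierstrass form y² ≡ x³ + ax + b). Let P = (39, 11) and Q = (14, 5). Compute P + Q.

(39, 11) + (14, 5). λ = (5 - 11)/(14 - 39) ≡ 35/16 mod 41. 16⁻¹ ≡ 18 (mod 41), so λ ≡ 15.
  x = λ² - 39 - 14 = 225 - 53 ≡ 8; y = λ·(39 - 8) - 11 ≡ 3. → (8, 3)

(8, 3)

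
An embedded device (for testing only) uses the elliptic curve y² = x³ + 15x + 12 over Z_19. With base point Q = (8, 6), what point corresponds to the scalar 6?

Double-and-add on 6 = (110)₂. Start with Q = (8, 6) for the leading 1-bit.
double: tangent at (8, 6): λ = (3·8² + 15)/(2·6) ≡ 17/12. 12⁻¹ ≡ 8 (mod 19), so λ ≡ 17·8 ≡ 3.
  x = λ² - 8 - 8 = 9 - 16 ≡ 12; y = λ·(8 - 12) - 6 ≡ 1. → (12, 1)
add Q: (12, 1) + (8, 6). λ = (6 - 1)/(8 - 12) ≡ 5/15 mod 19. 15⁻¹ ≡ 14 (mod 19) since 15·14 = 210 ≡ 1, so λ ≡ 13.
  x = λ² - 12 - 8 = 169 - 20 ≡ 16; y = λ·(12 - 16) - 1 ≡ 4. → (16, 4)
double: tangent at (16, 4): λ = (3·16² + 15)/(2·4) ≡ 4/8. 8⁻¹ ≡ 12 (mod 19), so λ ≡ 4·12 ≡ 10.
  x = λ² - 16 - 16 = 100 - 32 ≡ 11; y = λ·(16 - 11) - 4 ≡ 8. → (11, 8)

(11, 8)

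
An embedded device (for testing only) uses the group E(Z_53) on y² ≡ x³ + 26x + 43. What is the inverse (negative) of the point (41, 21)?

-(41, 21) = (41, -21 mod 53) = (41, 32).

(41, 32)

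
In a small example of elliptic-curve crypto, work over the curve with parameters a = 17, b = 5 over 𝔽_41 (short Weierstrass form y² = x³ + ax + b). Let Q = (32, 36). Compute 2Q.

tangent at (32, 36): λ = (3·32² + 17)/(2·36) ≡ 14/31. 31⁻¹ ≡ 4 (mod 41) since 31·4 = 124 ≡ 1, so λ ≡ 14·4 ≡ 15.
  x = λ² - 32 - 32 = 225 - 64 ≡ 38; y = λ·(32 - 38) - 36 ≡ 38. → (38, 38)

(38, 38)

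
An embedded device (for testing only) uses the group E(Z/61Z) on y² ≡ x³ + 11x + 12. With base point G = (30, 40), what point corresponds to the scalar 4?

(56, 36)

Double-and-add on 4 = (100)₂. Start with G = (30, 40) for the leading 1-bit.
double: tangent at (30, 40): λ = (3·30² + 11)/(2·40) ≡ 27/19. 19⁻¹ ≡ 45 (mod 61), so λ ≡ 27·45 ≡ 56.
  x = λ² - 30 - 30 = 3136 - 60 ≡ 26; y = λ·(30 - 26) - 40 ≡ 1. → (26, 1)
double: tangent at (26, 1): λ = (3·26² + 11)/(2·1) ≡ 26/2. 2⁻¹ ≡ 31 (mod 61), so λ ≡ 26·31 ≡ 13.
  x = λ² - 26 - 26 = 169 - 52 ≡ 56; y = λ·(26 - 56) - 1 ≡ 36. → (56, 36)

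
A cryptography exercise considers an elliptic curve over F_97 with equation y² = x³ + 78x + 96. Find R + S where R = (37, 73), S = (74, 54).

(10, 18)

(37, 73) + (74, 54). λ = (54 - 73)/(74 - 37) ≡ 78/37 mod 97. 37⁻¹ ≡ 21 (mod 97) since 37·21 = 777 ≡ 1, so λ ≡ 86.
  x = λ² - 37 - 74 = 7396 - 111 ≡ 10; y = λ·(37 - 10) - 73 ≡ 18. → (10, 18)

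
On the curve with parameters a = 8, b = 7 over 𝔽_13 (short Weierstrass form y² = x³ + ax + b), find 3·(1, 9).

Write Q = (1, 9).
Repeated addition: build up to 3Q.
2Q: tangent at (1, 9): λ = (3·1² + 8)/(2·9) ≡ 11/5. 5⁻¹ ≡ 8 (mod 13) since 5·8 = 40 ≡ 1, so λ ≡ 11·8 ≡ 10.
  x = λ² - 1 - 1 = 100 - 2 ≡ 7; y = λ·(1 - 7) - 9 ≡ 9. → (7, 9)
3Q: (7, 9) + (1, 9). λ = (9 - 9)/(1 - 7) ≡ 0/7 mod 13. 7⁻¹ ≡ 2 (mod 13), so λ ≡ 0.
  x = λ² - 7 - 1 = 0 - 8 ≡ 5; y = λ·(7 - 5) - 9 ≡ 4. → (5, 4)

(5, 4)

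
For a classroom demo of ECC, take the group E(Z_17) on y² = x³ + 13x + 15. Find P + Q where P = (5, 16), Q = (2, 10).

(5, 16) + (2, 10). λ = (10 - 16)/(2 - 5) ≡ 11/14 mod 17. 14⁻¹ ≡ 11 (mod 17) since 14·11 = 154 ≡ 1, so λ ≡ 2.
  x = λ² - 5 - 2 = 4 - 7 ≡ 14; y = λ·(5 - 14) - 16 ≡ 0. → (14, 0)

(14, 0)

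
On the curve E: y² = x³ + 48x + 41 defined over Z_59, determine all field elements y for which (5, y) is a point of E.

x³ + 48x + 41 = 406 ≡ 52 (mod 59).
52 is a non-residue mod 59; no y exists.

none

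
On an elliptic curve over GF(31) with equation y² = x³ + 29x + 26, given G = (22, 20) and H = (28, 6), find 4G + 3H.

(18, 5)

First 4G:
Double-and-add on 4 = (100)₂. Start with G = (22, 20) for the leading 1-bit.
double: tangent at (22, 20): λ = (3·22² + 29)/(2·20) ≡ 24/9. 9⁻¹ ≡ 7 (mod 31), so λ ≡ 24·7 ≡ 13.
  x = λ² - 22 - 22 = 169 - 44 ≡ 1; y = λ·(22 - 1) - 20 ≡ 5. → (1, 5)
double: tangent at (1, 5): λ = (3·1² + 29)/(2·5) ≡ 1/10. 10⁻¹ ≡ 28 (mod 31) since 10·28 = 280 ≡ 1, so λ ≡ 1·28 ≡ 28.
  x = λ² - 1 - 1 = 784 - 2 ≡ 7; y = λ·(1 - 7) - 5 ≡ 13. → (7, 13)
4G = (7, 13).
Next 3H:
Repeated addition: build up to 3H.
2H: tangent at (28, 6): λ = (3·28² + 29)/(2·6) ≡ 25/12. 12⁻¹ ≡ 13 (mod 31) since 12·13 = 156 ≡ 1, so λ ≡ 25·13 ≡ 15.
  x = λ² - 28 - 28 = 225 - 56 ≡ 14; y = λ·(28 - 14) - 6 ≡ 18. → (14, 18)
3H: (14, 18) + (28, 6). λ = (6 - 18)/(28 - 14) ≡ 19/14 mod 31. 14⁻¹ ≡ 20 (mod 31), so λ ≡ 8.
  x = λ² - 14 - 28 = 64 - 42 ≡ 22; y = λ·(14 - 22) - 18 ≡ 11. → (22, 11)
3H = (22, 11).
Finally 4G + 3H:
(7, 13) + (22, 11). λ = (11 - 13)/(22 - 7) ≡ 29/15 mod 31. 15⁻¹ ≡ 29 (mod 31) since 15·29 = 435 ≡ 1, so λ ≡ 4.
  x = λ² - 7 - 22 = 16 - 29 ≡ 18; y = λ·(7 - 18) - 13 ≡ 5. → (18, 5)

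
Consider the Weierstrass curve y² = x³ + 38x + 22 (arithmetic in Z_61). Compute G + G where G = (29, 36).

tangent at (29, 36): λ = (3·29² + 38)/(2·36) ≡ 60/11. 11⁻¹ ≡ 50 (mod 61) since 11·50 = 550 ≡ 1, so λ ≡ 60·50 ≡ 11.
  x = λ² - 29 - 29 = 121 - 58 ≡ 2; y = λ·(29 - 2) - 36 ≡ 17. → (2, 17)

(2, 17)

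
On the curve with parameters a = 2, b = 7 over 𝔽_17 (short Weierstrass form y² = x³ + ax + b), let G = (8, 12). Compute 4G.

Double-and-add on 4 = (100)₂. Start with G = (8, 12) for the leading 1-bit.
double: tangent at (8, 12): λ = (3·8² + 2)/(2·12) ≡ 7/7. 7⁻¹ ≡ 5 (mod 17), so λ ≡ 7·5 ≡ 1.
  x = λ² - 8 - 8 = 1 - 16 ≡ 2; y = λ·(8 - 2) - 12 ≡ 11. → (2, 11)
double: tangent at (2, 11): λ = (3·2² + 2)/(2·11) ≡ 14/5. 5⁻¹ ≡ 7 (mod 17), so λ ≡ 14·7 ≡ 13.
  x = λ² - 2 - 2 = 169 - 4 ≡ 12; y = λ·(2 - 12) - 11 ≡ 12. → (12, 12)

(12, 12)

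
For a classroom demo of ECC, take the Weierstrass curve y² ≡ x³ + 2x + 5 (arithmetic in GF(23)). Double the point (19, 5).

tangent at (19, 5): λ = (3·19² + 2)/(2·5) ≡ 4/10. 10⁻¹ ≡ 7 (mod 23) since 10·7 = 70 ≡ 1, so λ ≡ 4·7 ≡ 5.
  x = λ² - 19 - 19 = 25 - 38 ≡ 10; y = λ·(19 - 10) - 5 ≡ 17. → (10, 17)

(10, 17)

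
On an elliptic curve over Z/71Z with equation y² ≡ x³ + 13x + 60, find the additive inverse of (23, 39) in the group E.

-(23, 39) = (23, -39 mod 71) = (23, 32).

(23, 32)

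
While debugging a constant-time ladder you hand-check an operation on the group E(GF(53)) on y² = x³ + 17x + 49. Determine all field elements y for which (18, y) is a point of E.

x³ + 17x + 49 = 6187 ≡ 39 (mod 53).
39 is a non-residue mod 53; no y exists.

none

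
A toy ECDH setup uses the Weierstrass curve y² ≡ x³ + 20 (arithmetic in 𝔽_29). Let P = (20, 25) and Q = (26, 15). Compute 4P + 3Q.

First 4P:
Double-and-add on 4 = (100)₂. Start with P = (20, 25) for the leading 1-bit.
double: tangent at (20, 25): λ = (3·20² + 0)/(2·25) ≡ 11/21. 21⁻¹ ≡ 18 (mod 29), so λ ≡ 11·18 ≡ 24.
  x = λ² - 20 - 20 = 576 - 40 ≡ 14; y = λ·(20 - 14) - 25 ≡ 3. → (14, 3)
double: tangent at (14, 3): λ = (3·14² + 0)/(2·3) ≡ 8/6. 6⁻¹ ≡ 5 (mod 29) since 6·5 = 30 ≡ 1, so λ ≡ 8·5 ≡ 11.
  x = λ² - 14 - 14 = 121 - 28 ≡ 6; y = λ·(14 - 6) - 3 ≡ 27. → (6, 27)
4P = (6, 27).
Next 3Q:
Repeated addition: build up to 3Q.
2Q: tangent at (26, 15): λ = (3·26² + 0)/(2·15) ≡ 27/1. 1⁻¹ ≡ 1 (mod 29) since 1·1 = 1 ≡ 1, so λ ≡ 27·1 ≡ 27.
  x = λ² - 26 - 26 = 729 - 52 ≡ 10; y = λ·(26 - 10) - 15 ≡ 11. → (10, 11)
3Q: (10, 11) + (26, 15). λ = (15 - 11)/(26 - 10) ≡ 4/16 mod 29. 16⁻¹ ≡ 20 (mod 29), so λ ≡ 22.
  x = λ² - 10 - 26 = 484 - 36 ≡ 13; y = λ·(10 - 13) - 11 ≡ 10. → (13, 10)
3Q = (13, 10).
Finally 4P + 3Q:
(6, 27) + (13, 10). λ = (10 - 27)/(13 - 6) ≡ 12/7 mod 29. 7⁻¹ ≡ 25 (mod 29), so λ ≡ 10.
  x = λ² - 6 - 13 = 100 - 19 ≡ 23; y = λ·(6 - 23) - 27 ≡ 6. → (23, 6)

(23, 6)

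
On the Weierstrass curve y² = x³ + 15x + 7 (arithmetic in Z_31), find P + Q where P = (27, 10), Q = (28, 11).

(27, 10) + (28, 11). λ = (11 - 10)/(28 - 27) ≡ 1/1 mod 31. 1⁻¹ ≡ 1 (mod 31) since 1·1 = 1 ≡ 1, so λ ≡ 1.
  x = λ² - 27 - 28 = 1 - 55 ≡ 8; y = λ·(27 - 8) - 10 ≡ 9. → (8, 9)

(8, 9)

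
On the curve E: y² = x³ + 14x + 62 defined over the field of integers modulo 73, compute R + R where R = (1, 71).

tangent at (1, 71): λ = (3·1² + 14)/(2·71) ≡ 17/69. 69⁻¹ ≡ 18 (mod 73), so λ ≡ 17·18 ≡ 14.
  x = λ² - 1 - 1 = 196 - 2 ≡ 48; y = λ·(1 - 48) - 71 ≡ 1. → (48, 1)

(48, 1)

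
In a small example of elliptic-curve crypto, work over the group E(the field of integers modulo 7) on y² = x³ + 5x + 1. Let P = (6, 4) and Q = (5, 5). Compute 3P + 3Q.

First 3P:
Repeated addition: build up to 3P.
2P: tangent at (6, 4): λ = (3·6² + 5)/(2·4) ≡ 1/1. 1⁻¹ ≡ 1 (mod 7), so λ ≡ 1·1 ≡ 1.
  x = λ² - 6 - 6 = 1 - 12 ≡ 3; y = λ·(6 - 3) - 4 ≡ 6. → (3, 6)
3P: (3, 6) + (6, 4). λ = (4 - 6)/(6 - 3) ≡ 5/3 mod 7. 3⁻¹ ≡ 5 (mod 7), so λ ≡ 4.
  x = λ² - 3 - 6 = 16 - 9 ≡ 0; y = λ·(3 - 0) - 6 ≡ 6. → (0, 6)
3P = (0, 6).
Next 3Q:
Repeated addition: build up to 3Q.
2Q: tangent at (5, 5): λ = (3·5² + 5)/(2·5) ≡ 3/3. 3⁻¹ ≡ 5 (mod 7) since 3·5 = 15 ≡ 1, so λ ≡ 3·5 ≡ 1.
  x = λ² - 5 - 5 = 1 - 10 ≡ 5; y = λ·(5 - 5) - 5 ≡ 2. → (5, 2)
3Q: (5, 2) + (5, 5): same x and y₁ ≡ -y₂, so the sum is O.
3Q = O.
Finally 3P + 3Q:
(0, 6) + O = (0, 6) (identity).

(0, 6)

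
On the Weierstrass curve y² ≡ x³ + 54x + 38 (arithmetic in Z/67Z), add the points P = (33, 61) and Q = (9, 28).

(33, 61) + (9, 28). λ = (28 - 61)/(9 - 33) ≡ 34/43 mod 67. 43⁻¹ ≡ 53 (mod 67), so λ ≡ 60.
  x = λ² - 33 - 9 = 3600 - 42 ≡ 7; y = λ·(33 - 7) - 61 ≡ 25. → (7, 25)

(7, 25)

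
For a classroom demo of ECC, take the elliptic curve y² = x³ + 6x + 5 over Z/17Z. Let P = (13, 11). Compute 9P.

Repeated addition: build up to 9P.
2P: tangent at (13, 11): λ = (3·13² + 6)/(2·11) ≡ 3/5. 5⁻¹ ≡ 7 (mod 17), so λ ≡ 3·7 ≡ 4.
  x = λ² - 13 - 13 = 16 - 26 ≡ 7; y = λ·(13 - 7) - 11 ≡ 13. → (7, 13)
3P: (7, 13) + (13, 11). λ = (11 - 13)/(13 - 7) ≡ 15/6 mod 17. 6⁻¹ ≡ 3 (mod 17), so λ ≡ 11.
  x = λ² - 7 - 13 = 121 - 20 ≡ 16; y = λ·(7 - 16) - 13 ≡ 7. → (16, 7)
4P: (16, 7) + (13, 11). λ = (11 - 7)/(13 - 16) ≡ 4/14 mod 17. 14⁻¹ ≡ 11 (mod 17), so λ ≡ 10.
  x = λ² - 16 - 13 = 100 - 29 ≡ 3; y = λ·(16 - 3) - 7 ≡ 4. → (3, 4)
5P: (3, 4) + (13, 11). λ = (11 - 4)/(13 - 3) ≡ 7/10 mod 17. 10⁻¹ ≡ 12 (mod 17) since 10·12 = 120 ≡ 1, so λ ≡ 16.
  x = λ² - 3 - 13 = 256 - 16 ≡ 2; y = λ·(3 - 2) - 4 ≡ 12. → (2, 12)
6P: (2, 12) + (13, 11). λ = (11 - 12)/(13 - 2) ≡ 16/11 mod 17. 11⁻¹ ≡ 14 (mod 17), so λ ≡ 3.
  x = λ² - 2 - 13 = 9 - 15 ≡ 11; y = λ·(2 - 11) - 12 ≡ 12. → (11, 12)
7P: (11, 12) + (13, 11). λ = (11 - 12)/(13 - 11) ≡ 16/2 mod 17. 2⁻¹ ≡ 9 (mod 17), so λ ≡ 8.
  x = λ² - 11 - 13 = 64 - 24 ≡ 6; y = λ·(11 - 6) - 12 ≡ 11. → (6, 11)
8P: (6, 11) + (13, 11). λ = (11 - 11)/(13 - 6) ≡ 0/7 mod 17. 7⁻¹ ≡ 5 (mod 17) since 7·5 = 35 ≡ 1, so λ ≡ 0.
  x = λ² - 6 - 13 = 0 - 19 ≡ 15; y = λ·(6 - 15) - 11 ≡ 6. → (15, 6)
9P: (15, 6) + (13, 11). λ = (11 - 6)/(13 - 15) ≡ 5/15 mod 17. 15⁻¹ ≡ 8 (mod 17) since 15·8 = 120 ≡ 1, so λ ≡ 6.
  x = λ² - 15 - 13 = 36 - 28 ≡ 8; y = λ·(15 - 8) - 6 ≡ 2. → (8, 2)

(8, 2)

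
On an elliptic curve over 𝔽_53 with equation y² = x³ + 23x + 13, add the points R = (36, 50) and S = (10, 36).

(36, 50) + (10, 36). λ = (36 - 50)/(10 - 36) ≡ 39/27 mod 53. 27⁻¹ ≡ 2 (mod 53), so λ ≡ 25.
  x = λ² - 36 - 10 = 625 - 46 ≡ 49; y = λ·(36 - 49) - 50 ≡ 49. → (49, 49)

(49, 49)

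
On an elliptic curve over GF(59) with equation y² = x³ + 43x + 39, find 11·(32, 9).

(34, 6)

Write P = (32, 9).
Repeated addition: build up to 11P.
2P: tangent at (32, 9): λ = (3·32² + 43)/(2·9) ≡ 47/18. 18⁻¹ ≡ 23 (mod 59), so λ ≡ 47·23 ≡ 19.
  x = λ² - 32 - 32 = 361 - 64 ≡ 2; y = λ·(32 - 2) - 9 ≡ 30. → (2, 30)
3P: (2, 30) + (32, 9). λ = (9 - 30)/(32 - 2) ≡ 38/30 mod 59. 30⁻¹ ≡ 2 (mod 59), so λ ≡ 17.
  x = λ² - 2 - 32 = 289 - 34 ≡ 19; y = λ·(2 - 19) - 30 ≡ 35. → (19, 35)
4P: (19, 35) + (32, 9). λ = (9 - 35)/(32 - 19) ≡ 33/13 mod 59. 13⁻¹ ≡ 50 (mod 59), so λ ≡ 57.
  x = λ² - 19 - 32 = 3249 - 51 ≡ 12; y = λ·(19 - 12) - 35 ≡ 10. → (12, 10)
5P: (12, 10) + (32, 9). λ = (9 - 10)/(32 - 12) ≡ 58/20 mod 59. 20⁻¹ ≡ 3 (mod 59) since 20·3 = 60 ≡ 1, so λ ≡ 56.
  x = λ² - 12 - 32 = 3136 - 44 ≡ 24; y = λ·(12 - 24) - 10 ≡ 26. → (24, 26)
6P: (24, 26) + (32, 9). λ = (9 - 26)/(32 - 24) ≡ 42/8 mod 59. 8⁻¹ ≡ 37 (mod 59), so λ ≡ 20.
  x = λ² - 24 - 32 = 400 - 56 ≡ 49; y = λ·(24 - 49) - 26 ≡ 5. → (49, 5)
7P: (49, 5) + (32, 9). λ = (9 - 5)/(32 - 49) ≡ 4/42 mod 59. 42⁻¹ ≡ 52 (mod 59), so λ ≡ 31.
  x = λ² - 49 - 32 = 961 - 81 ≡ 54; y = λ·(49 - 54) - 5 ≡ 17. → (54, 17)
8P: (54, 17) + (32, 9). λ = (9 - 17)/(32 - 54) ≡ 51/37 mod 59. 37⁻¹ ≡ 8 (mod 59), so λ ≡ 54.
  x = λ² - 54 - 32 = 2916 - 86 ≡ 57; y = λ·(54 - 57) - 17 ≡ 57. → (57, 57)
9P: (57, 57) + (32, 9). λ = (9 - 57)/(32 - 57) ≡ 11/34 mod 59. 34⁻¹ ≡ 33 (mod 59) since 34·33 = 1122 ≡ 1, so λ ≡ 9.
  x = λ² - 57 - 32 = 81 - 89 ≡ 51; y = λ·(57 - 51) - 57 ≡ 56. → (51, 56)
10P: (51, 56) + (32, 9). λ = (9 - 56)/(32 - 51) ≡ 12/40 mod 59. 40⁻¹ ≡ 31 (mod 59), so λ ≡ 18.
  x = λ² - 51 - 32 = 324 - 83 ≡ 5; y = λ·(51 - 5) - 56 ≡ 5. → (5, 5)
11P: (5, 5) + (32, 9). λ = (9 - 5)/(32 - 5) ≡ 4/27 mod 59. 27⁻¹ ≡ 35 (mod 59), so λ ≡ 22.
  x = λ² - 5 - 32 = 484 - 37 ≡ 34; y = λ·(5 - 34) - 5 ≡ 6. → (34, 6)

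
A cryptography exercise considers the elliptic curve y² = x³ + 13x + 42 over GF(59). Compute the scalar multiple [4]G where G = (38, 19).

(58, 21)

Double-and-add on 4 = (100)₂. Start with G = (38, 19) for the leading 1-bit.
double: tangent at (38, 19): λ = (3·38² + 13)/(2·19) ≡ 38/38. 38⁻¹ ≡ 14 (mod 59) since 38·14 = 532 ≡ 1, so λ ≡ 38·14 ≡ 1.
  x = λ² - 38 - 38 = 1 - 76 ≡ 43; y = λ·(38 - 43) - 19 ≡ 35. → (43, 35)
double: tangent at (43, 35): λ = (3·43² + 13)/(2·35) ≡ 14/11. 11⁻¹ ≡ 43 (mod 59) since 11·43 = 473 ≡ 1, so λ ≡ 14·43 ≡ 12.
  x = λ² - 43 - 43 = 144 - 86 ≡ 58; y = λ·(43 - 58) - 35 ≡ 21. → (58, 21)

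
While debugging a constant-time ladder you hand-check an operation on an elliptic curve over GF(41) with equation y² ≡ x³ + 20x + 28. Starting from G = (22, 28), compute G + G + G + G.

Repeated addition: build up to 4G.
2G: tangent at (22, 28): λ = (3·22² + 20)/(2·28) ≡ 37/15. 15⁻¹ ≡ 11 (mod 41), so λ ≡ 37·11 ≡ 38.
  x = λ² - 22 - 22 = 1444 - 44 ≡ 6; y = λ·(22 - 6) - 28 ≡ 6. → (6, 6)
3G: (6, 6) + (22, 28). λ = (28 - 6)/(22 - 6) ≡ 22/16 mod 41. 16⁻¹ ≡ 18 (mod 41), so λ ≡ 27.
  x = λ² - 6 - 22 = 729 - 28 ≡ 4; y = λ·(6 - 4) - 6 ≡ 7. → (4, 7)
4G: (4, 7) + (22, 28). λ = (28 - 7)/(22 - 4) ≡ 21/18 mod 41. 18⁻¹ ≡ 16 (mod 41), so λ ≡ 8.
  x = λ² - 4 - 22 = 64 - 26 ≡ 38; y = λ·(4 - 38) - 7 ≡ 8. → (38, 8)

(38, 8)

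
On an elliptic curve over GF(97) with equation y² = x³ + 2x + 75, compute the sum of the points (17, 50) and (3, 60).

(17, 50) + (3, 60). λ = (60 - 50)/(3 - 17) ≡ 10/83 mod 97. 83⁻¹ ≡ 90 (mod 97) since 83·90 = 7470 ≡ 1, so λ ≡ 27.
  x = λ² - 17 - 3 = 729 - 20 ≡ 30; y = λ·(17 - 30) - 50 ≡ 84. → (30, 84)

(30, 84)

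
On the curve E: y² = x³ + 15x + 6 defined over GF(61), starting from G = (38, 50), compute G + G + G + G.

Repeated addition: build up to 4G.
2G: tangent at (38, 50): λ = (3·38² + 15)/(2·50) ≡ 16/39. 39⁻¹ ≡ 36 (mod 61), so λ ≡ 16·36 ≡ 27.
  x = λ² - 38 - 38 = 729 - 76 ≡ 43; y = λ·(38 - 43) - 50 ≡ 59. → (43, 59)
3G: (43, 59) + (38, 50). λ = (50 - 59)/(38 - 43) ≡ 52/56 mod 61. 56⁻¹ ≡ 12 (mod 61) since 56·12 = 672 ≡ 1, so λ ≡ 14.
  x = λ² - 43 - 38 = 196 - 81 ≡ 54; y = λ·(43 - 54) - 59 ≡ 31. → (54, 31)
4G: (54, 31) + (38, 50). λ = (50 - 31)/(38 - 54) ≡ 19/45 mod 61. 45⁻¹ ≡ 19 (mod 61), so λ ≡ 56.
  x = λ² - 54 - 38 = 3136 - 92 ≡ 55; y = λ·(54 - 55) - 31 ≡ 35. → (55, 35)

(55, 35)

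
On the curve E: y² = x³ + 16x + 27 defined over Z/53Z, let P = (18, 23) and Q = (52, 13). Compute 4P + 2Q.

(26, 30)

First 4P:
Double-and-add on 4 = (100)₂. Start with P = (18, 23) for the leading 1-bit.
double: tangent at (18, 23): λ = (3·18² + 16)/(2·23) ≡ 34/46. 46⁻¹ ≡ 15 (mod 53), so λ ≡ 34·15 ≡ 33.
  x = λ² - 18 - 18 = 1089 - 36 ≡ 46; y = λ·(18 - 46) - 23 ≡ 7. → (46, 7)
double: tangent at (46, 7): λ = (3·46² + 16)/(2·7) ≡ 4/14. 14⁻¹ ≡ 19 (mod 53), so λ ≡ 4·19 ≡ 23.
  x = λ² - 46 - 46 = 529 - 92 ≡ 13; y = λ·(46 - 13) - 7 ≡ 10. → (13, 10)
4P = (13, 10).
Next 2Q:
Repeated addition: build up to 2Q.
2Q: tangent at (52, 13): λ = (3·52² + 16)/(2·13) ≡ 19/26. 26⁻¹ ≡ 51 (mod 53), so λ ≡ 19·51 ≡ 15.
  x = λ² - 52 - 52 = 225 - 104 ≡ 15; y = λ·(52 - 15) - 13 ≡ 12. → (15, 12)
2Q = (15, 12).
Finally 4P + 2Q:
(13, 10) + (15, 12). λ = (12 - 10)/(15 - 13) ≡ 2/2 mod 53. 2⁻¹ ≡ 27 (mod 53), so λ ≡ 1.
  x = λ² - 13 - 15 = 1 - 28 ≡ 26; y = λ·(13 - 26) - 10 ≡ 30. → (26, 30)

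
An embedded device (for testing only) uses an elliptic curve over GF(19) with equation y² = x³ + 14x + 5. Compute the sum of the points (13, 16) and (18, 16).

(13, 16) + (18, 16). λ = (16 - 16)/(18 - 13) ≡ 0/5 mod 19. 5⁻¹ ≡ 4 (mod 19) since 5·4 = 20 ≡ 1, so λ ≡ 0.
  x = λ² - 13 - 18 = 0 - 31 ≡ 7; y = λ·(13 - 7) - 16 ≡ 3. → (7, 3)

(7, 3)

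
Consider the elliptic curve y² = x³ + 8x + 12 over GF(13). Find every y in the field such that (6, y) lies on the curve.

4, 9

x³ + 8x + 12 = 276 ≡ 3 (mod 13).
Square roots of 3 mod 13: 4 and 9 (since 4² = 16 ≡ 3).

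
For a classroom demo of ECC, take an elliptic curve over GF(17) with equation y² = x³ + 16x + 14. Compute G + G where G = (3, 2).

tangent at (3, 2): λ = (3·3² + 16)/(2·2) ≡ 9/4. 4⁻¹ ≡ 13 (mod 17), so λ ≡ 9·13 ≡ 15.
  x = λ² - 3 - 3 = 225 - 6 ≡ 15; y = λ·(3 - 15) - 2 ≡ 5. → (15, 5)

(15, 5)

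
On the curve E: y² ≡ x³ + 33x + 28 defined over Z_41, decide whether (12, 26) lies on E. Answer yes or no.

y² = 26² ≡ 20; x³ + 33x + 28 = 2152 ≡ 20 (mod 41). 20 = 20.

yes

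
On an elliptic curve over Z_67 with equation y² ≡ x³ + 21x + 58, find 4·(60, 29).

Write P = (60, 29).
Double-and-add on 4 = (100)₂. Start with P = (60, 29) for the leading 1-bit.
double: tangent at (60, 29): λ = (3·60² + 21)/(2·29) ≡ 34/58. 58⁻¹ ≡ 52 (mod 67) since 58·52 = 3016 ≡ 1, so λ ≡ 34·52 ≡ 26.
  x = λ² - 60 - 60 = 676 - 120 ≡ 20; y = λ·(60 - 20) - 29 ≡ 6. → (20, 6)
double: tangent at (20, 6): λ = (3·20² + 21)/(2·6) ≡ 15/12. 12⁻¹ ≡ 28 (mod 67), so λ ≡ 15·28 ≡ 18.
  x = λ² - 20 - 20 = 324 - 40 ≡ 16; y = λ·(20 - 16) - 6 ≡ 66. → (16, 66)

(16, 66)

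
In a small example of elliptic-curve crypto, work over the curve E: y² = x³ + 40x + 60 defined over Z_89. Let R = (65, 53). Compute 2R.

tangent at (65, 53): λ = (3·65² + 40)/(2·53) ≡ 77/17. 17⁻¹ ≡ 21 (mod 89) since 17·21 = 357 ≡ 1, so λ ≡ 77·21 ≡ 15.
  x = λ² - 65 - 65 = 225 - 130 ≡ 6; y = λ·(65 - 6) - 53 ≡ 31. → (6, 31)

(6, 31)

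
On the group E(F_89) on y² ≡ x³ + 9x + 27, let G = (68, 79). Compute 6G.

(34, 78)

Double-and-add on 6 = (110)₂. Start with G = (68, 79) for the leading 1-bit.
double: tangent at (68, 79): λ = (3·68² + 9)/(2·79) ≡ 86/69. 69⁻¹ ≡ 40 (mod 89), so λ ≡ 86·40 ≡ 58.
  x = λ² - 68 - 68 = 3364 - 136 ≡ 24; y = λ·(68 - 24) - 79 ≡ 70. → (24, 70)
add G: (24, 70) + (68, 79). λ = (79 - 70)/(68 - 24) ≡ 9/44 mod 89. 44⁻¹ ≡ 87 (mod 89) since 44·87 = 3828 ≡ 1, so λ ≡ 71.
  x = λ² - 24 - 68 = 5041 - 92 ≡ 54; y = λ·(24 - 54) - 70 ≡ 25. → (54, 25)
double: tangent at (54, 25): λ = (3·54² + 9)/(2·25) ≡ 35/50. 50⁻¹ ≡ 73 (mod 89), so λ ≡ 35·73 ≡ 63.
  x = λ² - 54 - 54 = 3969 - 108 ≡ 34; y = λ·(54 - 34) - 25 ≡ 78. → (34, 78)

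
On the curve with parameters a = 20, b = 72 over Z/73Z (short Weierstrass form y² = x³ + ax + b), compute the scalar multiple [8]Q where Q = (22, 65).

Double-and-add on 8 = (1000)₂. Start with Q = (22, 65) for the leading 1-bit.
double: tangent at (22, 65): λ = (3·22² + 20)/(2·65) ≡ 12/57. 57⁻¹ ≡ 41 (mod 73) since 57·41 = 2337 ≡ 1, so λ ≡ 12·41 ≡ 54.
  x = λ² - 22 - 22 = 2916 - 44 ≡ 25; y = λ·(22 - 25) - 65 ≡ 65. → (25, 65)
double: tangent at (25, 65): λ = (3·25² + 20)/(2·65) ≡ 70/57. 57⁻¹ ≡ 41 (mod 73), so λ ≡ 70·41 ≡ 23.
  x = λ² - 25 - 25 = 529 - 50 ≡ 41; y = λ·(25 - 41) - 65 ≡ 5. → (41, 5)
double: tangent at (41, 5): λ = (3·41² + 20)/(2·5) ≡ 26/10. 10⁻¹ ≡ 22 (mod 73) since 10·22 = 220 ≡ 1, so λ ≡ 26·22 ≡ 61.
  x = λ² - 41 - 41 = 3721 - 82 ≡ 62; y = λ·(41 - 62) - 5 ≡ 28. → (62, 28)

(62, 28)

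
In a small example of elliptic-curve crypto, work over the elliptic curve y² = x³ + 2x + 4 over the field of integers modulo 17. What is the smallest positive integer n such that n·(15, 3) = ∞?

2P: tangent at (15, 3): λ = (3·15² + 2)/(2·3) ≡ 14/6. 6⁻¹ ≡ 3 (mod 17), so λ ≡ 14·3 ≡ 8.
  x = λ² - 15 - 15 = 64 - 30 ≡ 0; y = λ·(15 - 0) - 3 ≡ 15. → (0, 15)
3P: (0, 15) + (15, 3). λ = (3 - 15)/(15 - 0) ≡ 5/15 mod 17. 15⁻¹ ≡ 8 (mod 17), so λ ≡ 6.
  x = λ² - 0 - 15 = 36 - 15 ≡ 4; y = λ·(0 - 4) - 15 ≡ 12. → (4, 12)
4P: (4, 12) + (15, 3). λ = (3 - 12)/(15 - 4) ≡ 8/11 mod 17. 11⁻¹ ≡ 14 (mod 17) since 11·14 = 154 ≡ 1, so λ ≡ 10.
  x = λ² - 4 - 15 = 100 - 19 ≡ 13; y = λ·(4 - 13) - 12 ≡ 0. → (13, 0)
5P: (13, 0) + (15, 3). λ = (3 - 0)/(15 - 13) ≡ 3/2 mod 17. 2⁻¹ ≡ 9 (mod 17), so λ ≡ 10.
  x = λ² - 13 - 15 = 100 - 28 ≡ 4; y = λ·(13 - 4) - 0 ≡ 5. → (4, 5)
6P: (4, 5) + (15, 3). λ = (3 - 5)/(15 - 4) ≡ 15/11 mod 17. 11⁻¹ ≡ 14 (mod 17), so λ ≡ 6.
  x = λ² - 4 - 15 = 36 - 19 ≡ 0; y = λ·(4 - 0) - 5 ≡ 2. → (0, 2)
7P: (0, 2) + (15, 3). λ = (3 - 2)/(15 - 0) ≡ 1/15 mod 17. 15⁻¹ ≡ 8 (mod 17) since 15·8 = 120 ≡ 1, so λ ≡ 8.
  x = λ² - 0 - 15 = 64 - 15 ≡ 15; y = λ·(0 - 15) - 2 ≡ 14. → (15, 14)
8P: (15, 14) + (15, 3): same x and y₁ ≡ -y₂, so the sum is ∞.
8P = ∞, so the order is 8.

8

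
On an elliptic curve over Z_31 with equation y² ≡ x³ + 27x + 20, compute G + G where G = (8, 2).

(23, 6)

tangent at (8, 2): λ = (3·8² + 27)/(2·2) ≡ 2/4. 4⁻¹ ≡ 8 (mod 31), so λ ≡ 2·8 ≡ 16.
  x = λ² - 8 - 8 = 256 - 16 ≡ 23; y = λ·(8 - 23) - 2 ≡ 6. → (23, 6)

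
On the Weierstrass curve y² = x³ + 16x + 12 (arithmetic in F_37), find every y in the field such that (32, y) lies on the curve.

x³ + 16x + 12 = 33292 ≡ 29 (mod 37).
29 is a non-residue mod 37; no y exists.

none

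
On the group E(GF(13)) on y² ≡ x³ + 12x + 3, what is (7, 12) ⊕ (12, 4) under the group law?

(8, 0)

(7, 12) + (12, 4). λ = (4 - 12)/(12 - 7) ≡ 5/5 mod 13. 5⁻¹ ≡ 8 (mod 13), so λ ≡ 1.
  x = λ² - 7 - 12 = 1 - 19 ≡ 8; y = λ·(7 - 8) - 12 ≡ 0. → (8, 0)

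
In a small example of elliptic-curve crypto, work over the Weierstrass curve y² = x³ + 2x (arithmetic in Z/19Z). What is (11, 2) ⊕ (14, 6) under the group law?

(0, 0)

(11, 2) + (14, 6). λ = (6 - 2)/(14 - 11) ≡ 4/3 mod 19. 3⁻¹ ≡ 13 (mod 19) since 3·13 = 39 ≡ 1, so λ ≡ 14.
  x = λ² - 11 - 14 = 196 - 25 ≡ 0; y = λ·(11 - 0) - 2 ≡ 0. → (0, 0)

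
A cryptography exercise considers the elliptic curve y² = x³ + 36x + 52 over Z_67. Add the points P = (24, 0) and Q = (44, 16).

(5, 42)

(24, 0) + (44, 16). λ = (16 - 0)/(44 - 24) ≡ 16/20 mod 67. 20⁻¹ ≡ 57 (mod 67) since 20·57 = 1140 ≡ 1, so λ ≡ 41.
  x = λ² - 24 - 44 = 1681 - 68 ≡ 5; y = λ·(24 - 5) - 0 ≡ 42. → (5, 42)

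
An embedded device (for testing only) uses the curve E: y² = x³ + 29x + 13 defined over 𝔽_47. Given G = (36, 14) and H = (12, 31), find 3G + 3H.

(5, 1)

First 3G:
Repeated addition: build up to 3G.
2G: tangent at (36, 14): λ = (3·36² + 29)/(2·14) ≡ 16/28. 28⁻¹ ≡ 42 (mod 47), so λ ≡ 16·42 ≡ 14.
  x = λ² - 36 - 36 = 196 - 72 ≡ 30; y = λ·(36 - 30) - 14 ≡ 23. → (30, 23)
3G: (30, 23) + (36, 14). λ = (14 - 23)/(36 - 30) ≡ 38/6 mod 47. 6⁻¹ ≡ 8 (mod 47) since 6·8 = 48 ≡ 1, so λ ≡ 22.
  x = λ² - 30 - 36 = 484 - 66 ≡ 42; y = λ·(30 - 42) - 23 ≡ 42. → (42, 42)
3G = (42, 42).
Next 3H:
Repeated addition: build up to 3H.
2H: tangent at (12, 31): λ = (3·12² + 29)/(2·31) ≡ 38/15. 15⁻¹ ≡ 22 (mod 47), so λ ≡ 38·22 ≡ 37.
  x = λ² - 12 - 12 = 1369 - 24 ≡ 29; y = λ·(12 - 29) - 31 ≡ 45. → (29, 45)
3H: (29, 45) + (12, 31). λ = (31 - 45)/(12 - 29) ≡ 33/30 mod 47. 30⁻¹ ≡ 11 (mod 47) since 30·11 = 330 ≡ 1, so λ ≡ 34.
  x = λ² - 29 - 12 = 1156 - 41 ≡ 34; y = λ·(29 - 34) - 45 ≡ 20. → (34, 20)
3H = (34, 20).
Finally 3G + 3H:
(42, 42) + (34, 20). λ = (20 - 42)/(34 - 42) ≡ 25/39 mod 47. 39⁻¹ ≡ 41 (mod 47) since 39·41 = 1599 ≡ 1, so λ ≡ 38.
  x = λ² - 42 - 34 = 1444 - 76 ≡ 5; y = λ·(42 - 5) - 42 ≡ 1. → (5, 1)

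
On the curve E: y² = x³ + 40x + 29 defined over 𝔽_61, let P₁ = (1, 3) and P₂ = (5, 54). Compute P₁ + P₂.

(1, 3) + (5, 54). λ = (54 - 3)/(5 - 1) ≡ 51/4 mod 61. 4⁻¹ ≡ 46 (mod 61) since 4·46 = 184 ≡ 1, so λ ≡ 28.
  x = λ² - 1 - 5 = 784 - 6 ≡ 46; y = λ·(1 - 46) - 3 ≡ 18. → (46, 18)

(46, 18)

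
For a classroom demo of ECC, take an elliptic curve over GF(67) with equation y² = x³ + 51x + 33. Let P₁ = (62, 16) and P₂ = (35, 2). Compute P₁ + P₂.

(62, 16) + (35, 2). λ = (2 - 16)/(35 - 62) ≡ 53/40 mod 67. 40⁻¹ ≡ 62 (mod 67), so λ ≡ 3.
  x = λ² - 62 - 35 = 9 - 97 ≡ 46; y = λ·(62 - 46) - 16 ≡ 32. → (46, 32)

(46, 32)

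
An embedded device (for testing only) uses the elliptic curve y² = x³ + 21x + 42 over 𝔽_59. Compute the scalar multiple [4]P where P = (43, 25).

Repeated addition: build up to 4P.
2P: tangent at (43, 25): λ = (3·43² + 21)/(2·25) ≡ 22/50. 50⁻¹ ≡ 13 (mod 59) since 50·13 = 650 ≡ 1, so λ ≡ 22·13 ≡ 50.
  x = λ² - 43 - 43 = 2500 - 86 ≡ 54; y = λ·(43 - 54) - 25 ≡ 15. → (54, 15)
3P: (54, 15) + (43, 25). λ = (25 - 15)/(43 - 54) ≡ 10/48 mod 59. 48⁻¹ ≡ 16 (mod 59) since 48·16 = 768 ≡ 1, so λ ≡ 42.
  x = λ² - 54 - 43 = 1764 - 97 ≡ 15; y = λ·(54 - 15) - 15 ≡ 30. → (15, 30)
4P: (15, 30) + (43, 25). λ = (25 - 30)/(43 - 15) ≡ 54/28 mod 59. 28⁻¹ ≡ 19 (mod 59) since 28·19 = 532 ≡ 1, so λ ≡ 23.
  x = λ² - 15 - 43 = 529 - 58 ≡ 58; y = λ·(15 - 58) - 30 ≡ 43. → (58, 43)

(58, 43)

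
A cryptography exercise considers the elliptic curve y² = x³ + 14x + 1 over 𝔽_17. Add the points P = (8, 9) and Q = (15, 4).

(8, 9) + (15, 4). λ = (4 - 9)/(15 - 8) ≡ 12/7 mod 17. 7⁻¹ ≡ 5 (mod 17) since 7·5 = 35 ≡ 1, so λ ≡ 9.
  x = λ² - 8 - 15 = 81 - 23 ≡ 7; y = λ·(8 - 7) - 9 ≡ 0. → (7, 0)

(7, 0)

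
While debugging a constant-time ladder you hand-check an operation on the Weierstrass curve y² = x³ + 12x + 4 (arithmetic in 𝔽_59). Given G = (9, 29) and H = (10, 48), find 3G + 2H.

(4, 23)

First 3G:
Repeated addition: build up to 3G.
2G: tangent at (9, 29): λ = (3·9² + 12)/(2·29) ≡ 19/58. 58⁻¹ ≡ 58 (mod 59), so λ ≡ 19·58 ≡ 40.
  x = λ² - 9 - 9 = 1600 - 18 ≡ 48; y = λ·(9 - 48) - 29 ≡ 4. → (48, 4)
3G: (48, 4) + (9, 29). λ = (29 - 4)/(9 - 48) ≡ 25/20 mod 59. 20⁻¹ ≡ 3 (mod 59), so λ ≡ 16.
  x = λ² - 48 - 9 = 256 - 57 ≡ 22; y = λ·(48 - 22) - 4 ≡ 58. → (22, 58)
3G = (22, 58).
Next 2H:
Repeated addition: build up to 2H.
2H: tangent at (10, 48): λ = (3·10² + 12)/(2·48) ≡ 17/37. 37⁻¹ ≡ 8 (mod 59), so λ ≡ 17·8 ≡ 18.
  x = λ² - 10 - 10 = 324 - 20 ≡ 9; y = λ·(10 - 9) - 48 ≡ 29. → (9, 29)
2H = (9, 29).
Finally 3G + 2H:
(22, 58) + (9, 29). λ = (29 - 58)/(9 - 22) ≡ 30/46 mod 59. 46⁻¹ ≡ 9 (mod 59), so λ ≡ 34.
  x = λ² - 22 - 9 = 1156 - 31 ≡ 4; y = λ·(22 - 4) - 58 ≡ 23. → (4, 23)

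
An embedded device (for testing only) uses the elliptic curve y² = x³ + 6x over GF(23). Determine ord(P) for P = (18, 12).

2P: tangent at (18, 12): λ = (3·18² + 6)/(2·12) ≡ 12/1. 1⁻¹ ≡ 1 (mod 23), so λ ≡ 12·1 ≡ 12.
  x = λ² - 18 - 18 = 144 - 36 ≡ 16; y = λ·(18 - 16) - 12 ≡ 12. → (16, 12)
3P: (16, 12) + (18, 12). λ = (12 - 12)/(18 - 16) ≡ 0/2 mod 23. 2⁻¹ ≡ 12 (mod 23) since 2·12 = 24 ≡ 1, so λ ≡ 0.
  x = λ² - 16 - 18 = 0 - 34 ≡ 12; y = λ·(16 - 12) - 12 ≡ 11. → (12, 11)
4P: (12, 11) + (18, 12). λ = (12 - 11)/(18 - 12) ≡ 1/6 mod 23. 6⁻¹ ≡ 4 (mod 23), so λ ≡ 4.
  x = λ² - 12 - 18 = 16 - 30 ≡ 9; y = λ·(12 - 9) - 11 ≡ 1. → (9, 1)
5P: (9, 1) + (18, 12). λ = (12 - 1)/(18 - 9) ≡ 11/9 mod 23. 9⁻¹ ≡ 18 (mod 23) since 9·18 = 162 ≡ 1, so λ ≡ 14.
  x = λ² - 9 - 18 = 196 - 27 ≡ 8; y = λ·(9 - 8) - 1 ≡ 13. → (8, 13)
6P: (8, 13) + (18, 12). λ = (12 - 13)/(18 - 8) ≡ 22/10 mod 23. 10⁻¹ ≡ 7 (mod 23), so λ ≡ 16.
  x = λ² - 8 - 18 = 256 - 26 ≡ 0; y = λ·(8 - 0) - 13 ≡ 0. → (0, 0)
7P: (0, 0) + (18, 12). λ = (12 - 0)/(18 - 0) ≡ 12/18 mod 23. 18⁻¹ ≡ 9 (mod 23), so λ ≡ 16.
  x = λ² - 0 - 18 = 256 - 18 ≡ 8; y = λ·(0 - 8) - 0 ≡ 10. → (8, 10)
8P: (8, 10) + (18, 12). λ = (12 - 10)/(18 - 8) ≡ 2/10 mod 23. 10⁻¹ ≡ 7 (mod 23) since 10·7 = 70 ≡ 1, so λ ≡ 14.
  x = λ² - 8 - 18 = 196 - 26 ≡ 9; y = λ·(8 - 9) - 10 ≡ 22. → (9, 22)
9P: (9, 22) + (18, 12). λ = (12 - 22)/(18 - 9) ≡ 13/9 mod 23. 9⁻¹ ≡ 18 (mod 23), so λ ≡ 4.
  x = λ² - 9 - 18 = 16 - 27 ≡ 12; y = λ·(9 - 12) - 22 ≡ 12. → (12, 12)
10P: (12, 12) + (18, 12). λ = (12 - 12)/(18 - 12) ≡ 0/6 mod 23. 6⁻¹ ≡ 4 (mod 23) since 6·4 = 24 ≡ 1, so λ ≡ 0.
  x = λ² - 12 - 18 = 0 - 30 ≡ 16; y = λ·(12 - 16) - 12 ≡ 11. → (16, 11)
11P: (16, 11) + (18, 12). λ = (12 - 11)/(18 - 16) ≡ 1/2 mod 23. 2⁻¹ ≡ 12 (mod 23), so λ ≡ 12.
  x = λ² - 16 - 18 = 144 - 34 ≡ 18; y = λ·(16 - 18) - 11 ≡ 11. → (18, 11)
12P: (18, 11) + (18, 12): same x and y₁ ≡ -y₂, so the sum is ∞.
12P = ∞, so the order is 12.

12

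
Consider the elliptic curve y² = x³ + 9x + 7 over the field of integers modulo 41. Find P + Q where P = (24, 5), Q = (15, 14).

(3, 15)

(24, 5) + (15, 14). λ = (14 - 5)/(15 - 24) ≡ 9/32 mod 41. 32⁻¹ ≡ 9 (mod 41) since 32·9 = 288 ≡ 1, so λ ≡ 40.
  x = λ² - 24 - 15 = 1600 - 39 ≡ 3; y = λ·(24 - 3) - 5 ≡ 15. → (3, 15)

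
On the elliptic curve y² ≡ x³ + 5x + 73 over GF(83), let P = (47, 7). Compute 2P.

tangent at (47, 7): λ = (3·47² + 5)/(2·7) ≡ 75/14. 14⁻¹ ≡ 6 (mod 83), so λ ≡ 75·6 ≡ 35.
  x = λ² - 47 - 47 = 1225 - 94 ≡ 52; y = λ·(47 - 52) - 7 ≡ 67. → (52, 67)

(52, 67)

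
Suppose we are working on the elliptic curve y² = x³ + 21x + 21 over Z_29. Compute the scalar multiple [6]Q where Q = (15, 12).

(18, 24)

Double-and-add on 6 = (110)₂. Start with Q = (15, 12) for the leading 1-bit.
double: tangent at (15, 12): λ = (3·15² + 21)/(2·12) ≡ 0/24. 24⁻¹ ≡ 23 (mod 29), so λ ≡ 0·23 ≡ 0.
  x = λ² - 15 - 15 = 0 - 30 ≡ 28; y = λ·(15 - 28) - 12 ≡ 17. → (28, 17)
add Q: (28, 17) + (15, 12). λ = (12 - 17)/(15 - 28) ≡ 24/16 mod 29. 16⁻¹ ≡ 20 (mod 29) since 16·20 = 320 ≡ 1, so λ ≡ 16.
  x = λ² - 28 - 15 = 256 - 43 ≡ 10; y = λ·(28 - 10) - 17 ≡ 10. → (10, 10)
double: tangent at (10, 10): λ = (3·10² + 21)/(2·10) ≡ 2/20. 20⁻¹ ≡ 16 (mod 29), so λ ≡ 2·16 ≡ 3.
  x = λ² - 10 - 10 = 9 - 20 ≡ 18; y = λ·(10 - 18) - 10 ≡ 24. → (18, 24)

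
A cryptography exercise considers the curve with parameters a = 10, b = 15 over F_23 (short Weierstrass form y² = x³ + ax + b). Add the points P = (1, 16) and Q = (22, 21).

(12, 0)

(1, 16) + (22, 21). λ = (21 - 16)/(22 - 1) ≡ 5/21 mod 23. 21⁻¹ ≡ 11 (mod 23), so λ ≡ 9.
  x = λ² - 1 - 22 = 81 - 23 ≡ 12; y = λ·(1 - 12) - 16 ≡ 0. → (12, 0)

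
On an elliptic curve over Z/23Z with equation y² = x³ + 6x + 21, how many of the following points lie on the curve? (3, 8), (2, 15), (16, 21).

2

(3, 8): 8² ≡ 18, rhs ≡ 20 → off.
(2, 15): 15² ≡ 18, rhs ≡ 18 → on.
(16, 21): 21² ≡ 4, rhs ≡ 4 → on.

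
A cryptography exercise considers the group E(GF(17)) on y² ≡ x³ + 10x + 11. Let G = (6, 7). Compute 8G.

Double-and-add on 8 = (1000)₂. Start with G = (6, 7) for the leading 1-bit.
double: tangent at (6, 7): λ = (3·6² + 10)/(2·7) ≡ 16/14. 14⁻¹ ≡ 11 (mod 17) since 14·11 = 154 ≡ 1, so λ ≡ 16·11 ≡ 6.
  x = λ² - 6 - 6 = 36 - 12 ≡ 7; y = λ·(6 - 7) - 7 ≡ 4. → (7, 4)
double: tangent at (7, 4): λ = (3·7² + 10)/(2·4) ≡ 4/8. 8⁻¹ ≡ 15 (mod 17), so λ ≡ 4·15 ≡ 9.
  x = λ² - 7 - 7 = 81 - 14 ≡ 16; y = λ·(7 - 16) - 4 ≡ 0. → (16, 0)
double: (16, 0) + (16, 0): same x and y₁ ≡ -y₂, so the sum is ∞.

O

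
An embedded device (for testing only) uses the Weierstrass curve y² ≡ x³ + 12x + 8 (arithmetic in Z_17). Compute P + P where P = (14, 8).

tangent at (14, 8): λ = (3·14² + 12)/(2·8) ≡ 5/16. 16⁻¹ ≡ 16 (mod 17), so λ ≡ 5·16 ≡ 12.
  x = λ² - 14 - 14 = 144 - 28 ≡ 14; y = λ·(14 - 14) - 8 ≡ 9. → (14, 9)

(14, 9)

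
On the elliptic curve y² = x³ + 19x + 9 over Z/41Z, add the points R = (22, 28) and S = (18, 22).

(22, 28) + (18, 22). λ = (22 - 28)/(18 - 22) ≡ 35/37 mod 41. 37⁻¹ ≡ 10 (mod 41), so λ ≡ 22.
  x = λ² - 22 - 18 = 484 - 40 ≡ 34; y = λ·(22 - 34) - 28 ≡ 36. → (34, 36)

(34, 36)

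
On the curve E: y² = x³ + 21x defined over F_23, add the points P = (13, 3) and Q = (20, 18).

(19, 17)

(13, 3) + (20, 18). λ = (18 - 3)/(20 - 13) ≡ 15/7 mod 23. 7⁻¹ ≡ 10 (mod 23), so λ ≡ 12.
  x = λ² - 13 - 20 = 144 - 33 ≡ 19; y = λ·(13 - 19) - 3 ≡ 17. → (19, 17)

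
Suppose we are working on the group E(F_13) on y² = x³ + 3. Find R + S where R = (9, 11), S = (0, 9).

(9, 11) + (0, 9). λ = (9 - 11)/(0 - 9) ≡ 11/4 mod 13. 4⁻¹ ≡ 10 (mod 13) since 4·10 = 40 ≡ 1, so λ ≡ 6.
  x = λ² - 9 - 0 = 36 - 9 ≡ 1; y = λ·(9 - 1) - 11 ≡ 11. → (1, 11)

(1, 11)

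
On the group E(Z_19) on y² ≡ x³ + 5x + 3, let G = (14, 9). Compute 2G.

(7, 1)

tangent at (14, 9): λ = (3·14² + 5)/(2·9) ≡ 4/18. 18⁻¹ ≡ 18 (mod 19), so λ ≡ 4·18 ≡ 15.
  x = λ² - 14 - 14 = 225 - 28 ≡ 7; y = λ·(14 - 7) - 9 ≡ 1. → (7, 1)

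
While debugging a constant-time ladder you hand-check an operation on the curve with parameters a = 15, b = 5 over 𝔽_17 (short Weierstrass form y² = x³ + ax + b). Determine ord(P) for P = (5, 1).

11

2P: tangent at (5, 1): λ = (3·5² + 15)/(2·1) ≡ 5/2. 2⁻¹ ≡ 9 (mod 17), so λ ≡ 5·9 ≡ 11.
  x = λ² - 5 - 5 = 121 - 10 ≡ 9; y = λ·(5 - 9) - 1 ≡ 6. → (9, 6)
3P: (9, 6) + (5, 1). λ = (1 - 6)/(5 - 9) ≡ 12/13 mod 17. 13⁻¹ ≡ 4 (mod 17), so λ ≡ 14.
  x = λ² - 9 - 5 = 196 - 14 ≡ 12; y = λ·(9 - 12) - 6 ≡ 3. → (12, 3)
4P: (12, 3) + (5, 1). λ = (1 - 3)/(5 - 12) ≡ 15/10 mod 17. 10⁻¹ ≡ 12 (mod 17), so λ ≡ 10.
  x = λ² - 12 - 5 = 100 - 17 ≡ 15; y = λ·(12 - 15) - 3 ≡ 1. → (15, 1)
5P: (15, 1) + (5, 1). λ = (1 - 1)/(5 - 15) ≡ 0/7 mod 17. 7⁻¹ ≡ 5 (mod 17) since 7·5 = 35 ≡ 1, so λ ≡ 0.
  x = λ² - 15 - 5 = 0 - 20 ≡ 14; y = λ·(15 - 14) - 1 ≡ 16. → (14, 16)
6P: (14, 16) + (5, 1). λ = (1 - 16)/(5 - 14) ≡ 2/8 mod 17. 8⁻¹ ≡ 15 (mod 17) since 8·15 = 120 ≡ 1, so λ ≡ 13.
  x = λ² - 14 - 5 = 169 - 19 ≡ 14; y = λ·(14 - 14) - 16 ≡ 1. → (14, 1)
7P: (14, 1) + (5, 1). λ = (1 - 1)/(5 - 14) ≡ 0/8 mod 17. 8⁻¹ ≡ 15 (mod 17) since 8·15 = 120 ≡ 1, so λ ≡ 0.
  x = λ² - 14 - 5 = 0 - 19 ≡ 15; y = λ·(14 - 15) - 1 ≡ 16. → (15, 16)
8P: (15, 16) + (5, 1). λ = (1 - 16)/(5 - 15) ≡ 2/7 mod 17. 7⁻¹ ≡ 5 (mod 17), so λ ≡ 10.
  x = λ² - 15 - 5 = 100 - 20 ≡ 12; y = λ·(15 - 12) - 16 ≡ 14. → (12, 14)
9P: (12, 14) + (5, 1). λ = (1 - 14)/(5 - 12) ≡ 4/10 mod 17. 10⁻¹ ≡ 12 (mod 17) since 10·12 = 120 ≡ 1, so λ ≡ 14.
  x = λ² - 12 - 5 = 196 - 17 ≡ 9; y = λ·(12 - 9) - 14 ≡ 11. → (9, 11)
10P: (9, 11) + (5, 1). λ = (1 - 11)/(5 - 9) ≡ 7/13 mod 17. 13⁻¹ ≡ 4 (mod 17), so λ ≡ 11.
  x = λ² - 9 - 5 = 121 - 14 ≡ 5; y = λ·(9 - 5) - 11 ≡ 16. → (5, 16)
11P: (5, 16) + (5, 1): same x and y₁ ≡ -y₂, so the sum is ∞.
11P = ∞, so the order is 11.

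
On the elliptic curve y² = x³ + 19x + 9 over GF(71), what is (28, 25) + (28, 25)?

tangent at (28, 25): λ = (3·28² + 19)/(2·25) ≡ 28/50. 50⁻¹ ≡ 27 (mod 71), so λ ≡ 28·27 ≡ 46.
  x = λ² - 28 - 28 = 2116 - 56 ≡ 1; y = λ·(28 - 1) - 25 ≡ 10. → (1, 10)

(1, 10)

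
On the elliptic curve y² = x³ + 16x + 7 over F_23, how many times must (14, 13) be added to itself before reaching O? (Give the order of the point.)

2P: tangent at (14, 13): λ = (3·14² + 16)/(2·13) ≡ 6/3. 3⁻¹ ≡ 8 (mod 23), so λ ≡ 6·8 ≡ 2.
  x = λ² - 14 - 14 = 4 - 28 ≡ 22; y = λ·(14 - 22) - 13 ≡ 17. → (22, 17)
3P: (22, 17) + (14, 13). λ = (13 - 17)/(14 - 22) ≡ 19/15 mod 23. 15⁻¹ ≡ 20 (mod 23) since 15·20 = 300 ≡ 1, so λ ≡ 12.
  x = λ² - 22 - 14 = 144 - 36 ≡ 16; y = λ·(22 - 16) - 17 ≡ 9. → (16, 9)
4P: (16, 9) + (14, 13). λ = (13 - 9)/(14 - 16) ≡ 4/21 mod 23. 21⁻¹ ≡ 11 (mod 23), so λ ≡ 21.
  x = λ² - 16 - 14 = 441 - 30 ≡ 20; y = λ·(16 - 20) - 9 ≡ 22. → (20, 22)
5P: (20, 22) + (14, 13). λ = (13 - 22)/(14 - 20) ≡ 14/17 mod 23. 17⁻¹ ≡ 19 (mod 23), so λ ≡ 13.
  x = λ² - 20 - 14 = 169 - 34 ≡ 20; y = λ·(20 - 20) - 22 ≡ 1. → (20, 1)
6P: (20, 1) + (14, 13). λ = (13 - 1)/(14 - 20) ≡ 12/17 mod 23. 17⁻¹ ≡ 19 (mod 23), so λ ≡ 21.
  x = λ² - 20 - 14 = 441 - 34 ≡ 16; y = λ·(20 - 16) - 1 ≡ 14. → (16, 14)
7P: (16, 14) + (14, 13). λ = (13 - 14)/(14 - 16) ≡ 22/21 mod 23. 21⁻¹ ≡ 11 (mod 23), so λ ≡ 12.
  x = λ² - 16 - 14 = 144 - 30 ≡ 22; y = λ·(16 - 22) - 14 ≡ 6. → (22, 6)
8P: (22, 6) + (14, 13). λ = (13 - 6)/(14 - 22) ≡ 7/15 mod 23. 15⁻¹ ≡ 20 (mod 23), so λ ≡ 2.
  x = λ² - 22 - 14 = 4 - 36 ≡ 14; y = λ·(22 - 14) - 6 ≡ 10. → (14, 10)
9P: (14, 10) + (14, 13): same x and y₁ ≡ -y₂, so the sum is O.
9P = O, so the order is 9.

9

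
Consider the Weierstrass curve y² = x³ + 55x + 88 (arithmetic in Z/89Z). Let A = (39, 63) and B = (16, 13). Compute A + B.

(39, 63) + (16, 13). λ = (13 - 63)/(16 - 39) ≡ 39/66 mod 89. 66⁻¹ ≡ 58 (mod 89) since 66·58 = 3828 ≡ 1, so λ ≡ 37.
  x = λ² - 39 - 16 = 1369 - 55 ≡ 68; y = λ·(39 - 68) - 63 ≡ 21. → (68, 21)

(68, 21)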